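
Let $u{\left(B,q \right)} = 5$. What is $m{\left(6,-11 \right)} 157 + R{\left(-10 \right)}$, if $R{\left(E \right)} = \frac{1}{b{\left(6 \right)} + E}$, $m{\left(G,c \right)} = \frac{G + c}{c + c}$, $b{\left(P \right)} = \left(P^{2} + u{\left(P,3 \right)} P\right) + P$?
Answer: $\frac{12173}{341} \approx 35.698$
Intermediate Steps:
$b{\left(P \right)} = P^{2} + 6 P$ ($b{\left(P \right)} = \left(P^{2} + 5 P\right) + P = P^{2} + 6 P$)
$m{\left(G,c \right)} = \frac{G + c}{2 c}$
$R{\left(E \right)} = \frac{1}{72 + E}$ ($R{\left(E \right)} = \frac{1}{6 \left(6 + 6\right) + E} = \frac{1}{6 \cdot 12 + E} = \frac{1}{72 + E}$)
$m{\left(6,-11 \right)} 157 + R{\left(-10 \right)} = \frac{6 - 11}{2 \left(-11\right)} 157 + \frac{1}{72 - 10} = \frac{1}{2} \left(- \frac{1}{11}\right) \left(-5\right) 157 + \frac{1}{62} = \frac{5}{22} \cdot 157 + \frac{1}{62} = \frac{785}{22} + \frac{1}{62} = \frac{12173}{341}$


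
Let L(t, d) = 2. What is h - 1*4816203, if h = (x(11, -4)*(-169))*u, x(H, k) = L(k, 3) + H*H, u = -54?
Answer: -3693705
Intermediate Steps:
x(H, k) = 2 + H² (x(H, k) = 2 + H*H = 2 + H²)
h = 1122498 (h = ((2 + 11²)*(-169))*(-54) = ((2 + 121)*(-169))*(-54) = (123*(-169))*(-54) = -20787*(-54) = 1122498)
h - 1*4816203 = 1122498 - 1*4816203 = 1122498 - 4816203 = -3693705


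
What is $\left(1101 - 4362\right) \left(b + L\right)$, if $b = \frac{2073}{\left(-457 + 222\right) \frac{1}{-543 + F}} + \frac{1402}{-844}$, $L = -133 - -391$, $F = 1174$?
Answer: $\frac{1717182144321}{99170} \approx 1.7316 \cdot 10^{7}$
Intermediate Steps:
$L = 258$ ($L = -133 + 391 = 258$)
$b = - \frac{552167321}{99170}$ ($b = \frac{2073}{\left(-457 + 222\right) \frac{1}{-543 + 1174}} + \frac{1402}{-844} = \frac{2073}{\left(-235\right) \frac{1}{631}} + 1402 \left(- \frac{1}{844}\right) = \frac{2073}{\left(-235\right) \frac{1}{631}} - \frac{701}{422} = \frac{2073}{- \frac{235}{631}} - \frac{701}{422} = 2073 \left(- \frac{631}{235}\right) - \frac{701}{422} = - \frac{1308063}{235} - \frac{701}{422} = - \frac{552167321}{99170} \approx -5567.9$)
$\left(1101 - 4362\right) \left(b + L\right) = \left(1101 - 4362\right) \left(- \frac{552167321}{99170} + 258\right) = \left(-3261\right) \left(- \frac{526581461}{99170}\right) = \frac{1717182144321}{99170}$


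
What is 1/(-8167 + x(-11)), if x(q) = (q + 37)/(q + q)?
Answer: -11/89850 ≈ -0.00012243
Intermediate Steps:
x(q) = (37 + q)/(2*q) (x(q) = (37 + q)/((2*q)) = (37 + q)*(1/(2*q)) = (37 + q)/(2*q))
1/(-8167 + x(-11)) = 1/(-8167 + (½)*(37 - 11)/(-11)) = 1/(-8167 + (½)*(-1/11)*26) = 1/(-8167 - 13/11) = 1/(-89850/11) = -11/89850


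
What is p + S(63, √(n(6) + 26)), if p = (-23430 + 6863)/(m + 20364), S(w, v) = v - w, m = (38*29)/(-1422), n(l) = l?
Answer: -923909076/14478253 + 4*√2 ≈ -58.157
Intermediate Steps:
m = -551/711 (m = 1102*(-1/1422) = -551/711 ≈ -0.77497)
p = -11779137/14478253 (p = (-23430 + 6863)/(-551/711 + 20364) = -16567/14478253/711 = -16567*711/14478253 = -11779137/14478253 ≈ -0.81357)
p + S(63, √(n(6) + 26)) = -11779137/14478253 + (√(6 + 26) - 1*63) = -11779137/14478253 + (√32 - 63) = -11779137/14478253 + (4*√2 - 63) = -11779137/14478253 + (-63 + 4*√2) = -923909076/14478253 + 4*√2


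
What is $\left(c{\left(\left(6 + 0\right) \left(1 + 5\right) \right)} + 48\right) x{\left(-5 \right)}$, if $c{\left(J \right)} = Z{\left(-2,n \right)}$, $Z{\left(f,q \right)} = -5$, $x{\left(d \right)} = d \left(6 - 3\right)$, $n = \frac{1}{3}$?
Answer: $-645$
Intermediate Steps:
$n = \frac{1}{3} \approx 0.33333$
$x{\left(d \right)} = 3 d$ ($x{\left(d \right)} = d 3 = 3 d$)
$c{\left(J \right)} = -5$
$\left(c{\left(\left(6 + 0\right) \left(1 + 5\right) \right)} + 48\right) x{\left(-5 \right)} = \left(-5 + 48\right) 3 \left(-5\right) = 43 \left(-15\right) = -645$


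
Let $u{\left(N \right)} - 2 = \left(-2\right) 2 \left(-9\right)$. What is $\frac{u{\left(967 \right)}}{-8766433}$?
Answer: $- \frac{38}{8766433} \approx -4.3347 \cdot 10^{-6}$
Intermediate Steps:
$u{\left(N \right)} = 38$ ($u{\left(N \right)} = 2 + \left(-2\right) 2 \left(-9\right) = 2 - -36 = 2 + 36 = 38$)
$\frac{u{\left(967 \right)}}{-8766433} = \frac{38}{-8766433} = 38 \left(- \frac{1}{8766433}\right) = - \frac{38}{8766433}$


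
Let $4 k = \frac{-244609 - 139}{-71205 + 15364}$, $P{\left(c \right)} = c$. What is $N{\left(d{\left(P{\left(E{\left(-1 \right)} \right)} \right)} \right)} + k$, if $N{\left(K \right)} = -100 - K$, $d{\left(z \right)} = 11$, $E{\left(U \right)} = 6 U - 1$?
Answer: $- \frac{6137164}{55841} \approx -109.9$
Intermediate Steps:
$E{\left(U \right)} = -1 + 6 U$
$k = \frac{61187}{55841}$ ($k = \frac{\left(-244609 - 139\right) \frac{1}{-71205 + 15364}}{4} = \frac{\left(-244748\right) \frac{1}{-55841}}{4} = \frac{\left(-244748\right) \left(- \frac{1}{55841}\right)}{4} = \frac{1}{4} \cdot \frac{244748}{55841} = \frac{61187}{55841} \approx 1.0957$)
$N{\left(d{\left(P{\left(E{\left(-1 \right)} \right)} \right)} \right)} + k = \left(-100 - 11\right) + \frac{61187}{55841} = -111 + \frac{61187}{55841} = - \frac{6137164}{55841}$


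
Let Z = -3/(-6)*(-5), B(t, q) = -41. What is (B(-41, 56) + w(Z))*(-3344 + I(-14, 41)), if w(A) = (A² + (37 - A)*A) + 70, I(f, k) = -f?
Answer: 211455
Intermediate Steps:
Z = -5/2 (Z = -3*(-⅙)*(-5) = (½)*(-5) = -5/2 ≈ -2.5000)
w(A) = 70 + A² + A*(37 - A) (w(A) = (A² + A*(37 - A)) + 70 = 70 + A² + A*(37 - A))
(B(-41, 56) + w(Z))*(-3344 + I(-14, 41)) = (-41 + (70 + 37*(-5/2)))*(-3344 - 1*(-14)) = (-41 + (70 - 185/2))*(-3344 + 14) = (-41 - 45/2)*(-3330) = -127/2*(-3330) = 211455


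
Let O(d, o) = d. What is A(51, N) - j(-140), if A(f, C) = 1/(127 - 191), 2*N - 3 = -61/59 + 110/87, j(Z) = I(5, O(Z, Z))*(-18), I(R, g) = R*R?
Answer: 28799/64 ≈ 449.98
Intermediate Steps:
I(R, g) = R**2
j(Z) = -450 (j(Z) = 5**2*(-18) = 25*(-18) = -450)
N = 8291/5133 (N = 3/2 + (-61/59 + 110/87)/2 = 3/2 + (1/2)*(1183/5133) = 3/2 + 1183/10266 = 8291/5133 ≈ 1.6152)
A(f, C) = -1/64 (A(f, C) = 1/(-64) = -1/64)
A(51, N) - j(-140) = -1/64 - 1*(-450) = -1/64 + 450 = 28799/64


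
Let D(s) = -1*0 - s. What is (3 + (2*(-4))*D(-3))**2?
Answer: 441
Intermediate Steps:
D(s) = -s (D(s) = 0 - s = -s)
(3 + (2*(-4))*D(-3))**2 = (3 + (2*(-4))*(-1*(-3)))**2 = (3 - 8*3)**2 = (3 - 24)**2 = (-21)**2 = 441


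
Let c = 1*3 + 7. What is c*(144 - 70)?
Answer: 740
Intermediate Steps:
c = 10 (c = 3 + 7 = 10)
c*(144 - 70) = 10*(144 - 70) = 10*74 = 740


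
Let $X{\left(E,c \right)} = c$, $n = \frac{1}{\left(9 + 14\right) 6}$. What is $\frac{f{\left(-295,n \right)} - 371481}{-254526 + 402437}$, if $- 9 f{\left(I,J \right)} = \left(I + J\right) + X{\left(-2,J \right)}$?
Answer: $- \frac{230669347}{91852731} \approx -2.5113$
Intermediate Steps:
$n = \frac{1}{138}$ ($n = \frac{1}{23 \cdot 6} = \frac{1}{138} \approx 0.0072464$)
$f{\left(I,J \right)} = - \frac{2 J}{9} - \frac{I}{9}$ ($f{\left(I,J \right)} = - \frac{\left(I + J\right) + J}{9} = - \frac{I + 2 J}{9} = - \frac{2 J}{9} - \frac{I}{9}$)
$\frac{f{\left(-295,n \right)} - 371481}{-254526 + 402437} = \frac{\left(\left(- \frac{2}{9}\right) \frac{1}{138} - - \frac{295}{9}\right) - 371481}{-254526 + 402437} = \frac{\left(- \frac{1}{621} + \frac{295}{9}\right) - 371481}{147911} = \left(\frac{20354}{621} - 371481\right) \frac{1}{147911} = \left(- \frac{230669347}{621}\right) \frac{1}{147911} = - \frac{230669347}{91852731}$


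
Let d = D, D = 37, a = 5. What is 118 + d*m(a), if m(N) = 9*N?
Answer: 1783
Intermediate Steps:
d = 37
118 + d*m(a) = 118 + 37*(9*5) = 118 + 37*45 = 118 + 1665 = 1783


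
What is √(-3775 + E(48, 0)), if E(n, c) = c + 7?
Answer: 2*I*√942 ≈ 61.384*I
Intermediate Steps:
E(n, c) = 7 + c
√(-3775 + E(48, 0)) = √(-3775 + (7 + 0)) = √(-3775 + 7) = √(-3768) = 2*I*√942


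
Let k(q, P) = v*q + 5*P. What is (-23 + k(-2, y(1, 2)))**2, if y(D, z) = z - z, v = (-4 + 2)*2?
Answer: 225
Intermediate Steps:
v = -4 (v = -2*2 = -4)
y(D, z) = 0
k(q, P) = -4*q + 5*P
(-23 + k(-2, y(1, 2)))**2 = (-23 + (-4*(-2) + 5*0))**2 = (-23 + (8 + 0))**2 = (-23 + 8)**2 = (-15)**2 = 225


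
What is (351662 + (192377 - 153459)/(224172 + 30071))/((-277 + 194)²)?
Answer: 280274736/5490533 ≈ 51.047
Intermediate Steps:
(351662 + (192377 - 153459)/(224172 + 30071))/((-277 + 194)²) = (351662 + 38918/254243)/((-83)²) = (351662 + 38918*(1/254243))/6889 = (351662 + 122/797)*(1/6889) = (280274736/797)*(1/6889) = 280274736/5490533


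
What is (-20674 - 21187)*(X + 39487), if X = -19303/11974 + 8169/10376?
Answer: -102681898171325763/62121112 ≈ -1.6529e+9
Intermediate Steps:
X = -51236161/62121112 (X = -19303*1/11974 + 8169*(1/10376) = -19303/11974 + 8169/10376 = -51236161/62121112 ≈ -0.82478)
(-20674 - 21187)*(X + 39487) = (-20674 - 21187)*(-51236161/62121112 + 39487) = -41861*2452925113383/62121112 = -102681898171325763/62121112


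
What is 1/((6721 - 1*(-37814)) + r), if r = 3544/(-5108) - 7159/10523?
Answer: 13437871/598437119564 ≈ 2.2455e-5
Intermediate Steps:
r = -18465421/13437871 (r = 3544*(-1/5108) - 7159*1/10523 = -886/1277 - 7159/10523 = -18465421/13437871 ≈ -1.3741)
1/((6721 - 1*(-37814)) + r) = 1/((6721 - 1*(-37814)) - 18465421/13437871) = 1/((6721 + 37814) - 18465421/13437871) = 1/(44535 - 18465421/13437871) = 1/(598437119564/13437871) = 13437871/598437119564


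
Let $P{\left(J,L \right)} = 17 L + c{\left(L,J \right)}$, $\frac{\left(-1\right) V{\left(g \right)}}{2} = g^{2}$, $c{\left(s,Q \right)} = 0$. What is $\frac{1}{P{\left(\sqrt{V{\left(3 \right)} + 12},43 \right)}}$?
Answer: $\frac{1}{731} \approx 0.001368$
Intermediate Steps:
$V{\left(g \right)} = - 2 g^{2}$
$P{\left(J,L \right)} = 17 L$ ($P{\left(J,L \right)} = 17 L + 0 = 17 L$)
$\frac{1}{P{\left(\sqrt{V{\left(3 \right)} + 12},43 \right)}} = \frac{1}{17 \cdot 43} = \frac{1}{731}$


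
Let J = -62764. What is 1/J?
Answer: -1/62764 ≈ -1.5933e-5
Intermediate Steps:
1/J = 1/(-62764) = -1/62764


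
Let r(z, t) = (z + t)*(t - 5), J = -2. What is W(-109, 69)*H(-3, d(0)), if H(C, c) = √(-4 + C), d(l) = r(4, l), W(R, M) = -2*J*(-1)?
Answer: -4*I*√7 ≈ -10.583*I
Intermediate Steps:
r(z, t) = (-5 + t)*(t + z) (r(z, t) = (t + z)*(-5 + t) = (-5 + t)*(t + z))
W(R, M) = -4 (W(R, M) = -2*(-2)*(-1) = 4*(-1) = -4)
d(l) = -20 + l² - l (d(l) = l² - 5*l - 5*4 + l*4 = l² - 5*l - 20 + 4*l = -20 + l² - l)
W(-109, 69)*H(-3, d(0)) = -4*√(-4 - 3) = -4*I*√7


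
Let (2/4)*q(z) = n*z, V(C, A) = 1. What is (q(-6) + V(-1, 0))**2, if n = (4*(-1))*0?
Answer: 1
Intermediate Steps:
n = 0 (n = -4*0 = 0)
q(z) = 0 (q(z) = 2*(0*z) = 2*0 = 0)
(q(-6) + V(-1, 0))**2 = (0 + 1)**2 = 1**2 = 1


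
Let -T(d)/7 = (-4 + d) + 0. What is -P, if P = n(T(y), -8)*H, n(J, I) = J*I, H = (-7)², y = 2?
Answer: 5488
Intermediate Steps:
H = 49
T(d) = 28 - 7*d (T(d) = -7*((-4 + d) + 0) = -7*(-4 + d) = 28 - 7*d)
n(J, I) = I*J
P = -5488 (P = -8*(28 - 7*2)*49 = -8*(28 - 14)*49 = -8*14*49 = -112*49 = -5488)
-P = -1*(-5488) = 5488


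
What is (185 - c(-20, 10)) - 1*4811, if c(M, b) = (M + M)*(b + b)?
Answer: -3826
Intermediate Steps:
c(M, b) = 4*M*b (c(M, b) = (2*M)*(2*b) = 4*M*b)
(185 - c(-20, 10)) - 1*4811 = (185 - 4*(-20)*10) - 1*4811 = (185 - 1*(-800)) - 4811 = (185 + 800) - 4811 = 985 - 4811 = -3826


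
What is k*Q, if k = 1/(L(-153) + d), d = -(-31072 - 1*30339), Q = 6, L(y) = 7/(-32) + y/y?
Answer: 64/655059 ≈ 9.7701e-5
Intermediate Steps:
L(y) = 25/32 (L(y) = 7*(-1/32) + 1 = -7/32 + 1 = 25/32)
d = 61411 (d = -(-31072 - 30339) = -1*(-61411) = 61411)
k = 32/1965177 (k = 1/(25/32 + 61411) = 1/(1965177/32) = 32/1965177 ≈ 1.6284e-5)
k*Q = (32/1965177)*6 = 64/655059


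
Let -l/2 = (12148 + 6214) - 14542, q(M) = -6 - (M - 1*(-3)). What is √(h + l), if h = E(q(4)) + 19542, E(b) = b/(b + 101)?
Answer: √23041986/44 ≈ 109.10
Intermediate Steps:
q(M) = -9 - M (q(M) = -6 - (M + 3) = -6 - (3 + M) = -6 + (-3 - M) = -9 - M)
E(b) = b/(101 + b)
h = 1719683/88 (h = (-9 - 1*4)/(101 + (-9 - 1*4)) + 19542 = (-9 - 4)/(101 + (-9 - 4)) + 19542 = -13/(101 - 13) + 19542 = -13/88 + 19542 = 1719683/88 ≈ 19542.)
l = -7640 (l = -2*((12148 + 6214) - 14542) = -2*(18362 - 14542) = -2*3820 = -7640)
√(h + l) = √(1719683/88 - 7640) = √(1047363/88) = √23041986/44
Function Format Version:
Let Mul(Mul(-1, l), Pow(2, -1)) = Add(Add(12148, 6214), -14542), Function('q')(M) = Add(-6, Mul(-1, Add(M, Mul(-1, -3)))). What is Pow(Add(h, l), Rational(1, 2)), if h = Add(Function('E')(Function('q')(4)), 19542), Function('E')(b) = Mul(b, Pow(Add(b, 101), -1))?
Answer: Mul(Rational(1, 44), Pow(23041986, Rational(1, 2))) ≈ 109.10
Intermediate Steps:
Function('q')(M) = Add(-9, Mul(-1, M)) (Function('q')(M) = Add(-6, Mul(-1, Add(M, 3))) = Add(-6, Mul(-1, Add(3, M))) = Add(-6, Add(-3, Mul(-1, M))) = Add(-9, Mul(-1, M)))
Function('E')(b) = Mul(b, Pow(Add(101, b), -1))
h = Rational(1719683, 88) (h = Add(Mul(Add(-9, Mul(-1, 4)), Pow(Add(101, Add(-9, Mul(-1, 4))), -1)), 19542) = Add(Mul(Add(-9, -4), Pow(Add(101, Add(-9, -4)), -1)), 19542) = Add(Mul(-13, Pow(Add(101, -13), -1)), 19542) = Add(Mul(-13, Pow(88, -1)), 19542) = Add(Mul(-13, Rational(1, 88)), 19542) = Add(Rational(-13, 88), 19542) = Rational(1719683, 88) ≈ 19542.)
l = -7640 (l = Mul(-2, Add(Add(12148, 6214), -14542)) = Mul(-2, Add(18362, -14542)) = Mul(-2, 3820) = -7640)
Pow(Add(h, l), Rational(1, 2)) = Pow(Add(Rational(1719683, 88), -7640), Rational(1, 2)) = Pow(Rational(1047363, 88), Rational(1, 2)) = Mul(Rational(1, 44), Pow(23041986, Rational(1, 2)))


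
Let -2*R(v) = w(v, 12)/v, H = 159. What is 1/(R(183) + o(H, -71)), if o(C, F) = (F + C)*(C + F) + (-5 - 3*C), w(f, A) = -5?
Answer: 366/2657897 ≈ 0.00013770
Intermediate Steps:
o(C, F) = -5 + (C + F)**2 - 3*C (o(C, F) = (C + F)*(C + F) + (-5 - 3*C) = (C + F)**2 + (-5 - 3*C) = -5 + (C + F)**2 - 3*C)
R(v) = 5/(2*v) (R(v) = -(-5)/(2*v) = 5/(2*v))
1/(R(183) + o(H, -71)) = 1/((5/2)/183 + (-5 + (159 - 71)**2 - 3*159)) = 1/((5/2)*(1/183) + (-5 + 88**2 - 477)) = 1/(5/366 + (-5 + 7744 - 477)) = 1/(5/366 + 7262) = 1/(2657897/366) = 366/2657897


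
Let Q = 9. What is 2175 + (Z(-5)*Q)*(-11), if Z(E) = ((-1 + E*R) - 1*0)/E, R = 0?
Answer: 10776/5 ≈ 2155.2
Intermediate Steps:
Z(E) = -1/E (Z(E) = ((-1 + E*0) - 1*0)/E = ((-1 + 0) + 0)/E = (-1 + 0)/E = -1/E)
2175 + (Z(-5)*Q)*(-11) = 2175 + (-1/(-5)*9)*(-11) = 2175 + (-1*(-1/5)*9)*(-11) = 2175 + ((1/5)*9)*(-11) = 2175 + (9/5)*(-11) = 2175 - 99/5 = 10776/5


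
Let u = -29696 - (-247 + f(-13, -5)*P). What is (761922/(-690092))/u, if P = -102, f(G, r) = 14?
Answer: 54423/1381219138 ≈ 3.9402e-5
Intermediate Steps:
u = -28021 (u = -29696 - (-247 + 14*(-102)) = -29696 - (-247 - 1428) = -29696 - 1*(-1675) = -29696 + 1675 = -28021)
(761922/(-690092))/u = (761922/(-690092))/(-28021) = (761922*(-1/690092))*(-1/28021) = -380961/345046*(-1/28021) = 54423/1381219138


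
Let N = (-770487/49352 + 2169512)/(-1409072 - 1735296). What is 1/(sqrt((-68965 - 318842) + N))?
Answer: -8*I*sqrt(145919284935146159423105686)/60180326784993289 ≈ -0.0016058*I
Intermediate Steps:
N = -107068985737/155180849536 (N = (-770487*1/49352 + 2169512)/(-3144368) = (-770487/49352 + 2169512)*(-1/3144368) = (107068985737/49352)*(-1/3144368) = -107068985737/155180849536 ≈ -0.68996)
1/(sqrt((-68965 - 318842) + N)) = 1/(sqrt((-68965 - 318842) - 107068985737/155180849536)) = 1/(sqrt(-387807 - 107068985737/155180849536)) = 1/(sqrt(-60180326784993289/155180849536)) = 1/(I*sqrt(145919284935146159423105686)/19397606192) = -8*I*sqrt(145919284935146159423105686)/60180326784993289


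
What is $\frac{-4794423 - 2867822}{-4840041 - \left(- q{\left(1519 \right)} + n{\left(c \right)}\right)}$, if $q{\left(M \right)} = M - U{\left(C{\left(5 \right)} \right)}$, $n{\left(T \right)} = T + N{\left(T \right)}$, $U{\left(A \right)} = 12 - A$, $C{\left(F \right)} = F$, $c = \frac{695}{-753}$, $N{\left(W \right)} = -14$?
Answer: $\frac{1153934097}{728680220} \approx 1.5836$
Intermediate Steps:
$c = - \frac{695}{753}$ ($c = 695 \left(- \frac{1}{753}\right) = - \frac{695}{753} \approx -0.92297$)
$n{\left(T \right)} = -14 + T$ ($n{\left(T \right)} = T - 14 = -14 + T$)
$q{\left(M \right)} = -7 + M$ ($q{\left(M \right)} = M - \left(12 - 5\right) = M - 7 = -7 + M$)
$\frac{-4794423 - 2867822}{-4840041 - \left(- q{\left(1519 \right)} + n{\left(c \right)}\right)} = \frac{-4794423 - 2867822}{-4840041 + \left(\left(-7 + 1519\right) - \left(-14 - \frac{695}{753}\right)\right)} = - \frac{7662245}{-4840041 + \left(1512 - - \frac{11237}{753}\right)} = - \frac{7662245}{-4840041 + \left(1512 + \frac{11237}{753}\right)} = - \frac{7662245}{-4840041 + \frac{1149773}{753}} = - \frac{7662245}{- \frac{3643401100}{753}} = \left(-7662245\right) \left(- \frac{753}{3643401100}\right) = \frac{1153934097}{728680220}$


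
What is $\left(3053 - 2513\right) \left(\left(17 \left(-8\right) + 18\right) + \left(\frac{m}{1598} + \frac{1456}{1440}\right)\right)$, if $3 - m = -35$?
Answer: $- \frac{50465766}{799} \approx -63161.0$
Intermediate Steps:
$m = 38$ ($m = 3 - -35 = 3 + 35 = 38$)
$\left(3053 - 2513\right) \left(\left(17 \left(-8\right) + 18\right) + \left(\frac{m}{1598} + \frac{1456}{1440}\right)\right) = \left(3053 - 2513\right) \left(\left(17 \left(-8\right) + 18\right) + \left(\frac{38}{1598} + \frac{1456}{1440}\right)\right) = 540 \left(\left(-136 + 18\right) + \left(38 \cdot \frac{1}{1598} + 1456 \cdot \frac{1}{1440}\right)\right) = 540 \left(-118 + \left(\frac{19}{799} + \frac{91}{90}\right)\right) = 540 \left(-118 + \frac{74419}{71910}\right) = 540 \left(- \frac{8410961}{71910}\right) = - \frac{50465766}{799}$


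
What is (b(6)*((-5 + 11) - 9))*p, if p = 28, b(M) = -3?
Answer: 252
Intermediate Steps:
(b(6)*((-5 + 11) - 9))*p = -3*((-5 + 11) - 9)*28 = -3*(6 - 9)*28 = -3*(-3)*28 = 9*28 = 252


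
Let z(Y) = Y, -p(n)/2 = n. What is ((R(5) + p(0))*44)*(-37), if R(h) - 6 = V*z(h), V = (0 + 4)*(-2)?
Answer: 55352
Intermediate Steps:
p(n) = -2*n
V = -8 (V = 4*(-2) = -8)
R(h) = 6 - 8*h
((R(5) + p(0))*44)*(-37) = (((6 - 8*5) - 2*0)*44)*(-37) = (((6 - 40) + 0)*44)*(-37) = ((-34 + 0)*44)*(-37) = -34*44*(-37) = -1496*(-37) = 55352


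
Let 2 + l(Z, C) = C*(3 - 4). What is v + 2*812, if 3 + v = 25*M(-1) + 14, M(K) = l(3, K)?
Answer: 1610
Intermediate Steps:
l(Z, C) = -2 - C (l(Z, C) = -2 + C*(3 - 4) = -2 + C*(-1) = -2 - C)
M(K) = -2 - K
v = -14 (v = -3 + (25*(-2 - 1*(-1)) + 14) = -3 + (25*(-2 + 1) + 14) = -3 + (25*(-1) + 14) = -3 + (-25 + 14) = -3 - 11 = -14)
v + 2*812 = -14 + 2*812 = -14 + 1624 = 1610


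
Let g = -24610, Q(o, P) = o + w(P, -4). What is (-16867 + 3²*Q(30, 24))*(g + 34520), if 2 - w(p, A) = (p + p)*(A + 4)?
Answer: -164297890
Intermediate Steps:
w(p, A) = 2 - 2*p*(4 + A) (w(p, A) = 2 - (p + p)*(A + 4) = 2 - 2*p*(4 + A))
Q(o, P) = 2 + o (Q(o, P) = o + (2 - 8*P - 2*(-4)*P) = o + (2 - 8*P + 8*P) = o + 2 = 2 + o)
(-16867 + 3²*Q(30, 24))*(g + 34520) = (-16867 + 3²*(2 + 30))*(-24610 + 34520) = (-16867 + 9*32)*9910 = (-16867 + 288)*9910 = -16579*9910 = -164297890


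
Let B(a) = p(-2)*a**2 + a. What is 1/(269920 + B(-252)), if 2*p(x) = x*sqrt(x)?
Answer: 9631/2885226652 + 81*I*sqrt(2)/103043809 ≈ 3.338e-6 + 1.1117e-6*I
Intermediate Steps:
p(x) = x**(3/2)/2 (p(x) = (x*sqrt(x))/2 = x**(3/2)/2)
B(a) = a - I*sqrt(2)*a**2 (B(a) = ((-2)**(3/2)/2)*a**2 + a = ((-2*I*sqrt(2))/2)*a**2 + a = (-I*sqrt(2))*a**2 + a = -I*sqrt(2)*a**2 + a = a - I*sqrt(2)*a**2)
1/(269920 + B(-252)) = 1/(269920 - 252*(1 - 1*I*(-252)*sqrt(2))) = 1/(269920 - 252*(1 + 252*I*sqrt(2))) = 1/(269920 + (-252 - 63504*I*sqrt(2))) = 1/(269668 - 63504*I*sqrt(2))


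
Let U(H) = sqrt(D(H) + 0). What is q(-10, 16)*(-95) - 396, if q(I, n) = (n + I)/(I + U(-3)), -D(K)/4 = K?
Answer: -7287/22 + 285*sqrt(3)/22 ≈ -308.79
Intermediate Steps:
D(K) = -4*K
U(H) = 2*sqrt(-H) (U(H) = sqrt(-4*H + 0) = sqrt(-4*H) = 2*sqrt(-H))
q(I, n) = (I + n)/(I + 2*sqrt(3)) (q(I, n) = (n + I)/(I + 2*sqrt(-1*(-3))) = (I + n)/(I + 2*sqrt(3)))
q(-10, 16)*(-95) - 396 = ((-10 + 16)/(-10 + 2*sqrt(3)))*(-95) - 396 = (6/(-10 + 2*sqrt(3)))*(-95) - 396 = -570/(-10 + 2*sqrt(3)) - 396 = -396 - 570/(-10 + 2*sqrt(3))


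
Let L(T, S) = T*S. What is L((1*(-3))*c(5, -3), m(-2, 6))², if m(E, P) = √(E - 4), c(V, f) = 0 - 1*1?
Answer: -54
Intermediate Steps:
c(V, f) = -1 (c(V, f) = 0 - 1 = -1)
m(E, P) = √(-4 + E)
L(T, S) = S*T
L((1*(-3))*c(5, -3), m(-2, 6))² = (√(-4 - 2)*((1*(-3))*(-1)))² = (√(-6)*(-3*(-1)))² = ((I*√6)*3)² = (3*I*√6)² = -54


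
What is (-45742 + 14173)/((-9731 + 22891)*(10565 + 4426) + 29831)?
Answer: -31569/197311391 ≈ -0.00016000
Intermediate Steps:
(-45742 + 14173)/((-9731 + 22891)*(10565 + 4426) + 29831) = -31569/(13160*14991 + 29831) = -31569/(197281560 + 29831) = -31569/197311391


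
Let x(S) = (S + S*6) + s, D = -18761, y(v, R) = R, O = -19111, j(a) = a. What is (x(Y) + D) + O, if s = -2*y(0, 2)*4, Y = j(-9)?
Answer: -37951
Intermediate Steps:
Y = -9
s = -16 (s = -2*2*4 = -4*4 = -16)
x(S) = -16 + 7*S (x(S) = (S + S*6) - 16 = (S + 6*S) - 16 = 7*S - 16 = -16 + 7*S)
(x(Y) + D) + O = ((-16 + 7*(-9)) - 18761) - 19111 = ((-16 - 63) - 18761) - 19111 = (-79 - 18761) - 19111 = -18840 - 19111 = -37951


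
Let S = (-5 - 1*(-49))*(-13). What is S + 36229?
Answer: 35657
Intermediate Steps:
S = -572 (S = (-5 + 49)*(-13) = 44*(-13) = -572)
S + 36229 = -572 + 36229 = 35657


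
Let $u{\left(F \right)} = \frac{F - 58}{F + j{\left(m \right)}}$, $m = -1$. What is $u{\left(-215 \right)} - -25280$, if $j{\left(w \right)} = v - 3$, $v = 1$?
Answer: $\frac{783719}{31} \approx 25281.0$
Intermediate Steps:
$j{\left(w \right)} = -2$ ($j{\left(w \right)} = 1 - 3 = -2$)
$u{\left(F \right)} = \frac{-58 + F}{-2 + F}$ ($u{\left(F \right)} = \frac{F - 58}{F - 2} = \frac{-58 + F}{-2 + F}$)
$u{\left(-215 \right)} - -25280 = \frac{-58 - 215}{-2 - 215} - -25280 = \frac{1}{-217} \left(-273\right) + 25280 = \left(- \frac{1}{217}\right) \left(-273\right) + 25280 = \frac{39}{31} + 25280 = \frac{783719}{31}$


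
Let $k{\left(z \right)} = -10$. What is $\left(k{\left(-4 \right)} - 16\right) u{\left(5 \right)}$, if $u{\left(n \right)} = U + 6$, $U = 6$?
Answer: $-312$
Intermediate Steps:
$u{\left(n \right)} = 12$ ($u{\left(n \right)} = 6 + 6 = 12$)
$\left(k{\left(-4 \right)} - 16\right) u{\left(5 \right)} = \left(-10 - 16\right) 12 = \left(-26\right) 12 = -312$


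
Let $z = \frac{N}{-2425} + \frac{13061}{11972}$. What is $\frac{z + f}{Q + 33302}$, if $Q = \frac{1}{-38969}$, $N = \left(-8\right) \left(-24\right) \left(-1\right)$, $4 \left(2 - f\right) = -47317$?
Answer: $\frac{6693315531070553}{18838140553973850} \approx 0.35531$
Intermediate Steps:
$f = \frac{47325}{4}$ ($f = 2 - - \frac{47317}{4} = 2 + \frac{47317}{4} = \frac{47325}{4} \approx 11831.0$)
$N = -192$ ($N = 192 \left(-1\right) = -192$)
$z = \frac{33971549}{29032100}$ ($z = - \frac{192}{-2425} + \frac{13061}{11972} = \left(-192\right) \left(- \frac{1}{2425}\right) + 13061 \cdot \frac{1}{11972} = \frac{192}{2425} + \frac{13061}{11972} = \frac{33971549}{29032100} \approx 1.1701$)
$Q = - \frac{1}{38969} \approx -2.5661 \cdot 10^{-5}$
$\frac{z + f}{Q + 33302} = \frac{\frac{33971549}{29032100} + \frac{47325}{4}}{- \frac{1}{38969} + 33302} = \frac{171760002337}{14516050 \cdot \frac{1297745637}{38969}} = \frac{171760002337}{14516050} \cdot \frac{38969}{1297745637} = \frac{6693315531070553}{18838140553973850}$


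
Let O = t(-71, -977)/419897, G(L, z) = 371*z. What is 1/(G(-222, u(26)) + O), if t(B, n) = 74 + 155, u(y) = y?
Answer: 419897/4050326691 ≈ 0.00010367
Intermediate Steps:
t(B, n) = 229
O = 229/419897 ≈ 0.00054537
1/(G(-222, u(26)) + O) = 1/(371*26 + 229/419897) = 1/(9646 + 229/419897) = 1/(4050326691/419897) = 419897/4050326691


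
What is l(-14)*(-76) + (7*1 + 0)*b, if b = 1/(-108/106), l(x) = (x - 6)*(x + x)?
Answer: -2298611/54 ≈ -42567.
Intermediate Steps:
l(x) = 2*x*(-6 + x) (l(x) = (-6 + x)*(2*x) = 2*x*(-6 + x))
b = -53/54 (b = 1/(-108*1/106) = 1/(-54/53) = -53/54 ≈ -0.98148)
l(-14)*(-76) + (7*1 + 0)*b = (2*(-14)*(-6 - 14))*(-76) + (7*1 + 0)*(-53/54) = (2*(-14)*(-20))*(-76) + (7 + 0)*(-53/54) = 560*(-76) + 7*(-53/54) = -42560 - 371/54 = -2298611/54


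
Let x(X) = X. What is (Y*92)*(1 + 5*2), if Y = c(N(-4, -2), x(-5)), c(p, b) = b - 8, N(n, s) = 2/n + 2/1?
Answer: -13156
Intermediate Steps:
N(n, s) = 2 + 2/n (N(n, s) = 2/n + 2*1 = 2/n + 2 = 2 + 2/n)
c(p, b) = -8 + b
Y = -13 (Y = -8 - 5 = -13)
(Y*92)*(1 + 5*2) = (-13*92)*(1 + 5*2) = -1196*(1 + 10) = -1196*11 = -13156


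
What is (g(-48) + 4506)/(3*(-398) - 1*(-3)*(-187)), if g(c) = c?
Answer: -1486/585 ≈ -2.5402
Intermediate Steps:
(g(-48) + 4506)/(3*(-398) - 1*(-3)*(-187)) = (-48 + 4506)/(3*(-398) - 1*(-3)*(-187)) = 4458/(-1194 + 3*(-187)) = 4458/(-1194 - 561) = 4458/(-1755) = 4458*(-1/1755) = -1486/585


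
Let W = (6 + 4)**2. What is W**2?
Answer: 10000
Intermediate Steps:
W = 100 (W = 10**2 = 100)
W**2 = 100**2 = 10000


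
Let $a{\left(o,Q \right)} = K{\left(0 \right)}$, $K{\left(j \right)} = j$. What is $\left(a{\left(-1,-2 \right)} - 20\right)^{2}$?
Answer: $400$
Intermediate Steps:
$a{\left(o,Q \right)} = 0$
$\left(a{\left(-1,-2 \right)} - 20\right)^{2} = \left(0 - 20\right)^{2} = \left(-20\right)^{2} = 400$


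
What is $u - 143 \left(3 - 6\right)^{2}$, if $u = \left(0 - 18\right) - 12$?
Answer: $-1317$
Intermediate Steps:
$u = -30$ ($u = \left(0 - 18\right) - 12 = -18 - 12 = -30$)
$u - 143 \left(3 - 6\right)^{2} = -30 - 143 \left(3 - 6\right)^{2} = -30 - 143 \left(-3\right)^{2} = -30 - 1287 = -1317$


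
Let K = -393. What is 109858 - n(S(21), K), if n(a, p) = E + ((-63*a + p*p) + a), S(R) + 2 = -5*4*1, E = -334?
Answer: -45621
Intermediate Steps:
S(R) = -22 (S(R) = -2 - 5*4*1 = -2 - 20*1 = -2 - 20 = -22)
n(a, p) = -334 + p**2 - 62*a (n(a, p) = -334 + ((-63*a + p*p) + a) = -334 + ((-63*a + p**2) + a) = -334 + ((p**2 - 63*a) + a) = -334 + (p**2 - 62*a) = -334 + p**2 - 62*a)
109858 - n(S(21), K) = 109858 - (-334 + (-393)**2 - 62*(-22)) = 109858 - (-334 + 154449 + 1364) = 109858 - 1*155479 = 109858 - 155479 = -45621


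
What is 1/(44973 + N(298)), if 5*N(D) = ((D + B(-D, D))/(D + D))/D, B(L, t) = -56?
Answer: 444020/19968911581 ≈ 2.2236e-5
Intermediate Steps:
N(D) = (-56 + D)/(10*D**2) (N(D) = (((D - 56)/(D + D))/D)/5 = (((-56 + D)/((2*D)))/D)/5 = (((-56 + D)*(1/(2*D)))/D)/5 = (((-56 + D)/(2*D))/D)/5 = ((-56 + D)/(2*D**2))/5 = (-56 + D)/(10*D**2))
1/(44973 + N(298)) = 1/(44973 + (1/10)*(-56 + 298)/298**2) = 1/(44973 + (1/10)*(1/88804)*242) = 1/(44973 + 121/444020) = 1/(19968911581/444020) = 444020/19968911581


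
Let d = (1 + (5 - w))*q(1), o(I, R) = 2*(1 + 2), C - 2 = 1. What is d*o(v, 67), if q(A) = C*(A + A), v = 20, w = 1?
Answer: 180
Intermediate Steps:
C = 3 (C = 2 + 1 = 3)
o(I, R) = 6 (o(I, R) = 2*3 = 6)
q(A) = 6*A (q(A) = 3*(A + A) = 3*(2*A) = 6*A)
d = 30 (d = (1 + (5 - 1*1))*(6*1) = (1 + (5 - 1))*6 = (1 + 4)*6 = 5*6 = 30)
d*o(v, 67) = 30*6 = 180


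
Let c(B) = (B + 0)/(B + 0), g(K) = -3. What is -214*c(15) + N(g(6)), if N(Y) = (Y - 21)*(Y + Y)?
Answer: -70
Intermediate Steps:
N(Y) = 2*Y*(-21 + Y) (N(Y) = (-21 + Y)*(2*Y) = 2*Y*(-21 + Y))
c(B) = 1 (c(B) = B/B = 1)
-214*c(15) + N(g(6)) = -214*1 + 2*(-3)*(-21 - 3) = -214 + 2*(-3)*(-24) = -214 + 144 = -70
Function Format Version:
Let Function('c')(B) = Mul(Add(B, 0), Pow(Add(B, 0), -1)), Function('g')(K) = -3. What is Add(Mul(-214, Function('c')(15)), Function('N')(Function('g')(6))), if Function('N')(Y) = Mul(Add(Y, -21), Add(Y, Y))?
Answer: -70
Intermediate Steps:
Function('N')(Y) = Mul(2, Y, Add(-21, Y)) (Function('N')(Y) = Mul(Add(-21, Y), Mul(2, Y)) = Mul(2, Y, Add(-21, Y)))
Function('c')(B) = 1 (Function('c')(B) = Mul(B, Pow(B, -1)) = 1)
Add(Mul(-214, Function('c')(15)), Function('N')(Function('g')(6))) = Add(Mul(-214, 1), Mul(2, -3, Add(-21, -3))) = Add(-214, Mul(2, -3, -24)) = Add(-214, 144) = -70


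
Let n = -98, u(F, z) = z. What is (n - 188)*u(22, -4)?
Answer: 1144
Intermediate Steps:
(n - 188)*u(22, -4) = (-98 - 188)*(-4) = -286*(-4) = 1144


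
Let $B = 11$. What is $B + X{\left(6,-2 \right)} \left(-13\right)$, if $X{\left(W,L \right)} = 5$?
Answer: $-54$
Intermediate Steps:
$B + X{\left(6,-2 \right)} \left(-13\right) = 11 + 5 \left(-13\right) = 11 - 65 = -54$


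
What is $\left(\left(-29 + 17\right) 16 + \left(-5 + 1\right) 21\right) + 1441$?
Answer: $1165$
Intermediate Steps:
$\left(\left(-29 + 17\right) 16 + \left(-5 + 1\right) 21\right) + 1441 = \left(\left(-12\right) 16 - 84\right) + 1441 = \left(-192 - 84\right) + 1441 = -276 + 1441 = 1165$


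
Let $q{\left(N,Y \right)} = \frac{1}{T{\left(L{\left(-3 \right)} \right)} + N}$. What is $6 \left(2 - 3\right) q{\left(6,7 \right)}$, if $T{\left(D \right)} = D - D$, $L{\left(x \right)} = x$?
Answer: $-1$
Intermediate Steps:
$T{\left(D \right)} = 0$
$q{\left(N,Y \right)} = \frac{1}{N}$ ($q{\left(N,Y \right)} = \frac{1}{0 + N} = \frac{1}{N}$)
$6 \left(2 - 3\right) q{\left(6,7 \right)} = \frac{6 \left(2 - 3\right)}{6} = 6 \left(-1\right) \frac{1}{6} = \left(-6\right) \frac{1}{6} = -1$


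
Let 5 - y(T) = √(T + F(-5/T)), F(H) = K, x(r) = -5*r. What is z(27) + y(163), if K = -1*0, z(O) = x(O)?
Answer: -130 - √163 ≈ -142.77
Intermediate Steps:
z(O) = -5*O
K = 0
F(H) = 0
y(T) = 5 - √T (y(T) = 5 - √(T + 0) = 5 - √T)
z(27) + y(163) = -5*27 + (5 - √163) = -135 + (5 - √163) = -130 - √163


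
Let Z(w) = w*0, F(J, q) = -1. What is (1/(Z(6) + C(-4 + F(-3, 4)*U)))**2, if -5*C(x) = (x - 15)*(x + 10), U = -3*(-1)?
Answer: 25/4356 ≈ 0.0057392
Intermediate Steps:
U = 3
C(x) = -(-15 + x)*(10 + x)/5 (C(x) = -(x - 15)*(x + 10)/5 = -(-15 + x)*(10 + x)/5)
Z(w) = 0
(1/(Z(6) + C(-4 + F(-3, 4)*U)))**2 = (1/(0 + (30 + (-4 - 1*3) - (-4 - 1*3)**2/5)))**2 = (1/(0 + (30 + (-4 - 3) - (-4 - 3)**2/5)))**2 = (1/(0 + (30 - 7 - 1/5*(-7)**2)))**2 = (1/(0 + (30 - 7 - 1/5*49)))**2 = (1/(0 + (30 - 7 - 49/5)))**2 = (1/(0 + 66/5))**2 = (1/(66/5))**2 = (5/66)**2 = 25/4356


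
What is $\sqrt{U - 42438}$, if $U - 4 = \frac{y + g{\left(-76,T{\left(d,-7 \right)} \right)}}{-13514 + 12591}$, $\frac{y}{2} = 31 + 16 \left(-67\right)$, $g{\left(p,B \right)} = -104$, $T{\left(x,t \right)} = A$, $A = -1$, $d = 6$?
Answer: $\frac{2 i \sqrt{9037184377}}{923} \approx 205.99 i$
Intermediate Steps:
$T{\left(x,t \right)} = -1$
$y = -2082$ ($y = 2 \left(31 + 16 \left(-67\right)\right) = 2 \left(31 - 1072\right) = 2 \left(-1041\right) = -2082$)
$U = \frac{5878}{923}$ ($U = 4 + \frac{-2082 - 104}{-13514 + 12591} = 4 - \frac{2186}{-923} = 4 - - \frac{2186}{923} = 4 + \frac{2186}{923} = \frac{5878}{923} \approx 6.3684$)
$\sqrt{U - 42438} = \sqrt{\frac{5878}{923} - 42438} = \sqrt{- \frac{39164396}{923}} = \frac{2 i \sqrt{9037184377}}{923}$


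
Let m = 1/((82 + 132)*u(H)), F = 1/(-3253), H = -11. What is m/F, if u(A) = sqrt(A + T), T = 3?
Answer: 3253*I*sqrt(2)/856 ≈ 5.3743*I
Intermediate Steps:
u(A) = sqrt(3 + A) (u(A) = sqrt(A + 3) = sqrt(3 + A))
F = -1/3253 ≈ -0.00030741
m = -I*sqrt(2)/856 (m = 1/((82 + 132)*sqrt(3 - 11)) = 1/(214*sqrt(-8)) = 1/(214*(2*I*sqrt(2))) = 1/(428*I*sqrt(2)) = -I*sqrt(2)/856 ≈ -0.0016521*I)
m/F = (-I*sqrt(2)/856)/(-1/3253) = -I*sqrt(2)/856*(-3253) = 3253*I*sqrt(2)/856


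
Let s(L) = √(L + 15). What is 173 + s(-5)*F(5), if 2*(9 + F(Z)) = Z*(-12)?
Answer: 173 - 39*√10 ≈ 49.671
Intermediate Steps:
s(L) = √(15 + L)
F(Z) = -9 - 6*Z (F(Z) = -9 + (Z*(-12))/2 = -9 + (-12*Z)/2 = -9 - 6*Z)
173 + s(-5)*F(5) = 173 + √(15 - 5)*(-9 - 6*5) = 173 + √10*(-9 - 30) = 173 + √10*(-39) = 173 - 39*√10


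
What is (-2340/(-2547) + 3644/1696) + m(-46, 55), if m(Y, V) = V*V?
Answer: 363343853/119992 ≈ 3028.1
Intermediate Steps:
m(Y, V) = V²
(-2340/(-2547) + 3644/1696) + m(-46, 55) = (-2340/(-2547) + 3644/1696) + 55² = (-2340*(-1/2547) + 3644*(1/1696)) + 3025 = (260/283 + 911/424) + 3025 = 368053/119992 + 3025 = 363343853/119992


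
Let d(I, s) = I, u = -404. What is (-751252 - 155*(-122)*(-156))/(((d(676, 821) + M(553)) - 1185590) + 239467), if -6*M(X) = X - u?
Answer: 7402424/1891213 ≈ 3.9141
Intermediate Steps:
M(X) = -202/3 - X/6 (M(X) = -(X - 1*(-404))/6 = -(X + 404)/6 = -(404 + X)/6 = -202/3 - X/6)
(-751252 - 155*(-122)*(-156))/(((d(676, 821) + M(553)) - 1185590) + 239467) = (-751252 - 155*(-122)*(-156))/(((676 + (-202/3 - 1/6*553)) - 1185590) + 239467) = (-751252 + 18910*(-156))/(((676 + (-202/3 - 553/6)) - 1185590) + 239467) = (-751252 - 2949960)/(((676 - 319/2) - 1185590) + 239467) = -3701212/((1033/2 - 1185590) + 239467) = -3701212/(-2370147/2 + 239467) = -3701212/(-1891213/2) = -3701212*(-2/1891213) = 7402424/1891213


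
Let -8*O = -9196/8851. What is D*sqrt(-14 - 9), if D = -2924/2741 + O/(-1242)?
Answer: -64293026375*I*sqrt(23)/60263308044 ≈ -5.1165*I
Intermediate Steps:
O = 2299/17702 (O = -(-2299)/(2*8851) = -1/8*(-9196/8851) = 2299/17702 ≈ 0.12987)
D = -64293026375/60263308044 (D = -2924/2741 + (2299/17702)/(-1242) = -2924*1/2741 + (2299/17702)*(-1/1242) = -2924/2741 - 2299/21985884 = -64293026375/60263308044 ≈ -1.0669)
D*sqrt(-14 - 9) = -64293026375*sqrt(-14 - 9)/60263308044 = -64293026375*I*sqrt(23)/60263308044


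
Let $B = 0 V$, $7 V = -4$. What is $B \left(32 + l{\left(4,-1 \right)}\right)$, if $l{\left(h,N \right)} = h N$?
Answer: $0$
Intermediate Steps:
$l{\left(h,N \right)} = N h$
$V = - \frac{4}{7}$ ($V = \frac{1}{7} \left(-4\right) = - \frac{4}{7} \approx -0.57143$)
$B = 0$ ($B = 0 \left(- \frac{4}{7}\right) = 0$)
$B \left(32 + l{\left(4,-1 \right)}\right) = 0 \left(32 - 4\right) = 0 \cdot 28 = 0$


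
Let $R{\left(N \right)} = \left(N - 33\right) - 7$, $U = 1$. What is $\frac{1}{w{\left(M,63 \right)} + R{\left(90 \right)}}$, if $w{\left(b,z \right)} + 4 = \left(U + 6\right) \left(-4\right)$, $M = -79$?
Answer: $\frac{1}{18} \approx 0.055556$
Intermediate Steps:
$w{\left(b,z \right)} = -32$ ($w{\left(b,z \right)} = -4 + \left(1 + 6\right) \left(-4\right) = -4 + 7 \left(-4\right) = -4 - 28 = -32$)
$R{\left(N \right)} = -40 + N$ ($R{\left(N \right)} = \left(-33 + N\right) - 7 = -40 + N$)
$\frac{1}{w{\left(M,63 \right)} + R{\left(90 \right)}} = \frac{1}{-32 + \left(-40 + 90\right)} = \frac{1}{-32 + 50} = \frac{1}{18}$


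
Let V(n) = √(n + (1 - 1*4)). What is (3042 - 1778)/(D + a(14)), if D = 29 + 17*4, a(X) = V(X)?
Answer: 61304/4699 - 632*√11/4699 ≈ 12.600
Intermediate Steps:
V(n) = √(-3 + n) (V(n) = √(n + (1 - 4)) = √(n - 3) = √(-3 + n))
a(X) = √(-3 + X)
D = 97 (D = 29 + 68 = 97)
(3042 - 1778)/(D + a(14)) = (3042 - 1778)/(97 + √(-3 + 14)) = 1264/(97 + √11)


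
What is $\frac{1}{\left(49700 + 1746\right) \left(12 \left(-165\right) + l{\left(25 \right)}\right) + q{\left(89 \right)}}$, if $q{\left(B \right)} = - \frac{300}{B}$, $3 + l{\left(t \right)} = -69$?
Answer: $- \frac{89}{9395480388} \approx -9.4726 \cdot 10^{-9}$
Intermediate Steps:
$l{\left(t \right)} = -72$ ($l{\left(t \right)} = -3 - 69 = -72$)
$\frac{1}{\left(49700 + 1746\right) \left(12 \left(-165\right) + l{\left(25 \right)}\right) + q{\left(89 \right)}} = \frac{1}{\left(49700 + 1746\right) \left(12 \left(-165\right) - 72\right) - \frac{300}{89}} = \frac{1}{51446 \left(-1980 - 72\right) - \frac{300}{89}} = \frac{1}{51446 \left(-2052\right) - \frac{300}{89}} = \frac{1}{-105567192 - \frac{300}{89}} = \frac{1}{- \frac{9395480388}{89}} = - \frac{89}{9395480388}$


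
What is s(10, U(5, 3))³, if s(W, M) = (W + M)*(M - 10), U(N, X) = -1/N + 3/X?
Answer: -15326915904/15625 ≈ -9.8092e+5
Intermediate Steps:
s(W, M) = (-10 + M)*(M + W) (s(W, M) = (M + W)*(-10 + M) = (-10 + M)*(M + W))
s(10, U(5, 3))³ = ((-1/5 + 3/3)² - 10*(-1/5 + 3/3) - 10*10 + (-1/5 + 3/3)*10)³ = ((-1*⅕ + 3*(⅓))² - 10*(-1*⅕ + 3*(⅓)) - 100 + (-1*⅕ + 3*(⅓))*10)³ = ((-⅕ + 1)² - 10*(-⅕ + 1) - 100 + (-⅕ + 1)*10)³ = ((⅘)² - 10*⅘ - 100 + (⅘)*10)³ = (16/25 - 8 - 100 + 8)³ = (-2484/25)³ = -15326915904/15625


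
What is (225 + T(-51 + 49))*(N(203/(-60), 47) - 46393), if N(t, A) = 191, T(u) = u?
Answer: -10303046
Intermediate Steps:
(225 + T(-51 + 49))*(N(203/(-60), 47) - 46393) = (225 + (-51 + 49))*(191 - 46393) = (225 - 2)*(-46202) = 223*(-46202) = -10303046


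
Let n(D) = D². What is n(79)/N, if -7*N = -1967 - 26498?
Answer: 43687/28465 ≈ 1.5348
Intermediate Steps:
N = 28465/7 (N = -(-1967 - 26498)/7 = -⅐*(-28465) = 28465/7 ≈ 4066.4)
n(79)/N = 79²/(28465/7) = 6241*(7/28465) = 43687/28465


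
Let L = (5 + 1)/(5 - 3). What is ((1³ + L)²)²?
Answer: 256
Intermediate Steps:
L = 3 (L = 6/2 = 6*(½) = 3)
((1³ + L)²)² = ((1³ + 3)²)² = ((1 + 3)²)² = (4²)² = 16² = 256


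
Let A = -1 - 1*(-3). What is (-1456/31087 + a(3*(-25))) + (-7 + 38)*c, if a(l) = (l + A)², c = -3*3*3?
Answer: 19948764/4441 ≈ 4492.0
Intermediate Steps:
A = 2 (A = -1 + 3 = 2)
c = -27 (c = -9*3 = -27)
a(l) = (2 + l)² (a(l) = (l + 2)² = (2 + l)²)
(-1456/31087 + a(3*(-25))) + (-7 + 38)*c = (-1456/31087 + (2 + 3*(-25))²) + (-7 + 38)*(-27) = (-1456*1/31087 + (2 - 75)²) + 31*(-27) = (-208/4441 + (-73)²) - 837 = (-208/4441 + 5329) - 837 = 23665881/4441 - 837 = 19948764/4441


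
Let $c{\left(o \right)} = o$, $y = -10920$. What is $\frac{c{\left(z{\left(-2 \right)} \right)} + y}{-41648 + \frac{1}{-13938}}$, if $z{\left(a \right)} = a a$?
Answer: $\frac{152147208}{580489825} \approx 0.2621$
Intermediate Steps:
$z{\left(a \right)} = a^{2}$
$\frac{c{\left(z{\left(-2 \right)} \right)} + y}{-41648 + \frac{1}{-13938}} = \frac{\left(-2\right)^{2} - 10920}{-41648 + \frac{1}{-13938}} = \frac{4 - 10920}{-41648 - \frac{1}{13938}} = - \frac{10916}{- \frac{580489825}{13938}} = \left(-10916\right) \left(- \frac{13938}{580489825}\right) = \frac{152147208}{580489825}$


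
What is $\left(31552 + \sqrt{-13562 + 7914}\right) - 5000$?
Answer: $26552 + 4 i \sqrt{353} \approx 26552.0 + 75.153 i$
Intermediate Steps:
$\left(31552 + \sqrt{-13562 + 7914}\right) - 5000 = \left(31552 + \sqrt{-5648}\right) - 5000 = \left(31552 + 4 i \sqrt{353}\right) - 5000 = 26552 + 4 i \sqrt{353}$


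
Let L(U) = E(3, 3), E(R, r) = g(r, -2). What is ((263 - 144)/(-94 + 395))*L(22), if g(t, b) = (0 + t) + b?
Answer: 17/43 ≈ 0.39535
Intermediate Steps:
g(t, b) = b + t (g(t, b) = t + b = b + t)
E(R, r) = -2 + r
L(U) = 1 (L(U) = -2 + 3 = 1)
((263 - 144)/(-94 + 395))*L(22) = ((263 - 144)/(-94 + 395))*1 = (119/301)*1 = (119*(1/301))*1 = (17/43)*1 = 17/43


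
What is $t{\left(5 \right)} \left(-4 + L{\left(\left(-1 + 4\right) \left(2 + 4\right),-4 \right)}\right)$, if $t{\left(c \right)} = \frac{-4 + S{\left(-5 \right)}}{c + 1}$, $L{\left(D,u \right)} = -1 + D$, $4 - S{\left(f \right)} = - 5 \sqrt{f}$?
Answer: $\frac{65 i \sqrt{5}}{6} \approx 24.224 i$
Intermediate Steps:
$S{\left(f \right)} = 4 + 5 \sqrt{f}$ ($S{\left(f \right)} = 4 - - 5 \sqrt{f} = 4 + 5 \sqrt{f}$)
$t{\left(c \right)} = \frac{5 i \sqrt{5}}{1 + c}$ ($t{\left(c \right)} = \frac{-4 + \left(4 + 5 \sqrt{-5}\right)}{c + 1} = \frac{-4 + \left(4 + 5 i \sqrt{5}\right)}{1 + c} = \frac{5 i \sqrt{5}}{1 + c}$)
$t{\left(5 \right)} \left(-4 + L{\left(\left(-1 + 4\right) \left(2 + 4\right),-4 \right)}\right) = \frac{5 i \sqrt{5}}{1 + 5} \left(-4 - \left(1 - \left(-1 + 4\right) \left(2 + 4\right)\right)\right) = \frac{5 i \sqrt{5}}{6} \left(-4 + \left(-1 + 3 \cdot 6\right)\right) = 5 i \sqrt{5} \cdot \frac{1}{6} \left(-4 + \left(-1 + 18\right)\right) = \frac{5 i \sqrt{5}}{6} \left(-4 + 17\right) = \frac{5 i \sqrt{5}}{6} \cdot 13 = \frac{65 i \sqrt{5}}{6}$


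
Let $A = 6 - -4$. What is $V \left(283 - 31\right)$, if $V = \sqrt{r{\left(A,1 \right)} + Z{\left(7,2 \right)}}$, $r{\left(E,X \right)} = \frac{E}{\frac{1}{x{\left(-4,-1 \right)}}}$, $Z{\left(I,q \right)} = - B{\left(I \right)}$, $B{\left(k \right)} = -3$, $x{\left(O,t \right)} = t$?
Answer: $252 i \sqrt{7} \approx 666.73 i$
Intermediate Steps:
$A = 10$ ($A = 6 + 4 = 10$)
$Z{\left(I,q \right)} = 3$ ($Z{\left(I,q \right)} = \left(-1\right) \left(-3\right) = 3$)
$r{\left(E,X \right)} = - E$ ($r{\left(E,X \right)} = \frac{E}{\frac{1}{-1}} = \frac{E}{-1} = E \left(-1\right) = - E$)
$V = i \sqrt{7}$ ($V = \sqrt{\left(-1\right) 10 + 3} = \sqrt{-10 + 3} = \sqrt{-7} = i \sqrt{7} \approx 2.6458 i$)
$V \left(283 - 31\right) = i \sqrt{7} \left(283 - 31\right) = i \sqrt{7} \cdot 252 = 252 i \sqrt{7}$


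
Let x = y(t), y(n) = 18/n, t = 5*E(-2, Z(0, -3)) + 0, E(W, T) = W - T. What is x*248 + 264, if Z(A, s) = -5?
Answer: 2808/5 ≈ 561.60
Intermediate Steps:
t = 15 (t = 5*(-2 - 1*(-5)) + 0 = 5*(-2 + 5) + 0 = 5*3 + 0 = 15 + 0 = 15)
x = 6/5 (x = 18/15 = 18*(1/15) = 6/5 ≈ 1.2000)
x*248 + 264 = (6/5)*248 + 264 = 1488/5 + 264 = 2808/5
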